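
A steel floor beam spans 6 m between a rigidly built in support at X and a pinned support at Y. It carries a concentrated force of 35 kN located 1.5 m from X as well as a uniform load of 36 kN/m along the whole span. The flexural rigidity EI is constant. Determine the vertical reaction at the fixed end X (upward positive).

R_X = 167 kN

Take the reaction at Y as the redundant and release it; the primary structure is a cantilever fixed at X.
Downward deflection at the released point Y due to the loads:
  point load 35 at a = 1.5: Pa²(3L − a)/(6EI) = 216.6/EI
  UDL 36: wL⁴/(8EI) = 5832/EI
  δ_0 = 6049/EI
Flexibility coefficient — unit upward force at Y: δ_{YY} = L³/(3EI) = 72/EI.
Compatibility at Y: δ_0 − R_Y·δ_{YY} = 0, so R_Y = 6049/72 = 84.01 kN.
Vertical equilibrium: R_X = ΣP − R_Y = 251 − 84.01 = 167 kN.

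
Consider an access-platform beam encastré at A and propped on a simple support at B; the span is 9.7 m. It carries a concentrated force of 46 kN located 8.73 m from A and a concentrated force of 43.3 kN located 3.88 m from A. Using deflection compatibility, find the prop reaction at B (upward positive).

R_B = 48.13 kN

Remove the prop at B; the released (primary) structure is a cantilever built in at A.
Downward deflection at the released point B due to the loads:
  point load 46 at a = 8.73: Pa²(3L − a)/(6EI) = 11902/EI
  point load 43.3 at a = 3.88: Pa²(3L − a)/(6EI) = 2740/EI
  δ_0 = 14642/EI
Tip deflection under a unit load at B: L³/(3EI) = 304.2/EI.
The prop prevents deflection at B: R_B = δ_0/δ_{BB} = 14642/304.2 = 48.13 kN.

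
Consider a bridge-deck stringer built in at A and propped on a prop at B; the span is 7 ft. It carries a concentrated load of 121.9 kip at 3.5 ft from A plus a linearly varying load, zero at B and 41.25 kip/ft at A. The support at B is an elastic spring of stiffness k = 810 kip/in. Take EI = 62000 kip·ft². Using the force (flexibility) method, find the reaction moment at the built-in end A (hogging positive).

M_A = 319.5 kip·ft

Take the reaction at B as the redundant and release it; the primary structure is a cantilever fixed at A.
Downward deflection at the released point B due to the loads:
  point load 121.9 at a = 3.5: Pa²(3L − a)/(6EI) = 4355/EI
  triangular load, peak 41.25 at the fixed end: w₀L⁴/(30EI) = 3301/EI
  δ_0 = 7657/EI
Flexibility coefficient — unit upward force at B: δ_{BB} = L³/(3EI) = 114.3/EI.
With EI = 62000 kip·ft²: δ_0 = 0.1235 ft and δ_{BB} = 0.001844 ft/kip.
Compatibility — the spring shortens by R_B/k under the reaction it provides: δ_0 − R_B·δ_{BB} = R_B/k. With 1/k = 1/(810×12) ft/kip = 0.000103 ft/kip, R_B = δ_0 / (δ_{BB} + 1/k) = 0.1235 / (0.001844 + 0.000103) = 63.43 kip.
Moment equilibrium about A: M_A = Σ(load moments about A) − R_B·L = 763.5 − 63.43×7 = 319.5 kip·ft.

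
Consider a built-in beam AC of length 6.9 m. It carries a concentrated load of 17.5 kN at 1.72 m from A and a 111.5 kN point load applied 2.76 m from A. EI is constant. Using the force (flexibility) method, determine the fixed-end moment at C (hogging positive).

M_C = 79.49 kN·m

Take the two fixed-end moments M_A, M_C as redundants; the released structure is the simple span AC.
On the primary (simply-supported) span, the end slopes from the loading are:
  at A: point load 17.5 at a = 1.72: Pab(L + b)/(6LEI) = 45.49/EI
  at C: point load 17.5 at a = 1.72: Pab(L + a)/(6LEI) = 32.46/EI
  at A: point load 111.5 at a = 2.76: Pab(L + b)/(6LEI) = 339.7/EI
  at C: point load 111.5 at a = 2.76: Pab(L + a)/(6LEI) = 297.3/EI
  θ_A0 = 385.2/EI,  θ_C0 = 329.7/EI
Flexibility coefficients: a unit moment at one end gives L/(3EI) there and L/(6EI) at the far end, so f₁₁ = f₂₂ = 2.3/EI and f₁₂ = f₂₁ = 1.15/EI.
Compatibility — zero rotation at each built-in end:
  2.3 M_A + 1.15 M_C = 385.2
  1.15 M_A + 2.3 M_C = 329.7
Solving the pair gives M_A = 127.8 kN·m and M_C = 79.49 kN·m (hogging).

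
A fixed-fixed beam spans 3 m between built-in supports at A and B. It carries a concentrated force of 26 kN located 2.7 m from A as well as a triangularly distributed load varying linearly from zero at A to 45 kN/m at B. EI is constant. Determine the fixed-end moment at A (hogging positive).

M_A = 14.2 kN·m

Take the two fixed-end moments M_A, M_B as redundants; the released structure is the simple span AB.
On the primary (simply-supported) span, the end slopes from the loading are:
  at A: point load 26 at a = 2.7: Pab(L + b)/(6LEI) = 3.861/EI
  at B: point load 26 at a = 2.7: Pab(L + a)/(6LEI) = 6.669/EI
  at A: triangular load, peak 45: 7w₀L³/(360EI) = 23.62/EI
  at B: triangular load, peak 45: w₀L³/(45EI) = 27/EI
  θ_A0 = 27.49/EI,  θ_B0 = 33.67/EI
Flexibility coefficients: a unit moment at one end gives L/(3EI) there and L/(6EI) at the far end, so f₁₁ = f₂₂ = 1/EI and f₁₂ = f₂₁ = 0.5/EI.
Compatibility — zero rotation at each built-in end:
  1 M_A + 0.5 M_B = 27.49
  0.5 M_A + 1 M_B = 33.67
Solving the pair gives M_A = 14.2 kN·m and M_B = 26.57 kN·m (hogging).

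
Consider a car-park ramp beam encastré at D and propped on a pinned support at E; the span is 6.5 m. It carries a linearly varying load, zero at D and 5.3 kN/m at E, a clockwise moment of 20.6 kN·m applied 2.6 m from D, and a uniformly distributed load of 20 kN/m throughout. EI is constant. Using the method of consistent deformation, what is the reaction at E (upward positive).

Take the reaction at E as the redundant and release it; the primary structure is a cantilever fixed at D.
Primary-structure tip deflection at E by superposition:
  triangular load, peak 5.3 at the free end: 11w₀L⁴/(120EI) = 867.2/EI
  clockwise couple 20.6 at a = 2.6: M₀a(2L − a)/(2EI) = 278.5/EI
  UDL 20: wL⁴/(8EI) = 4463/EI
  δ_0 = 5608/EI
Tip deflection under a unit load at E: L³/(3EI) = 91.54/EI.
Compatibility at E: δ_0 − R_E·δ_{EE} = 0, so R_E = 5608/91.54 = 61.27 kN.

R_E = 61.27 kN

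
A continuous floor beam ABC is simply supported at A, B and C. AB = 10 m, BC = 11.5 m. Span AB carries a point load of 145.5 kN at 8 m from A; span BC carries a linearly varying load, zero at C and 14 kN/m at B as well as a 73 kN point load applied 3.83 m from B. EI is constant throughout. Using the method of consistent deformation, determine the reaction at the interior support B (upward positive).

R_B = 264.9 kN

Insert a hinge at B; M_B is the redundant, and each span becomes simply supported.
End slopes at the hinge B, treating each span as simply supported:
  span AB: point load 145.5 at a = 8: Pab(L + a)/(6LEI) = 698.4/EI
  span BC: triangular load, peak 14: w₀L³/(45EI) = 473.2/EI
  span BC: point load 73 at a = 3.83: Pab(L + b)/(6LEI) = 595.8/EI
  relative rotation θ_0 = (698.4 + 1069)/EI = 1767/EI
A unit hogging moment at B produces rotation L₁/(3EI) + L₂/(3EI) = 7.167/EI.
Slope continuity at B: θ_0 = M_B·7.167/EI, so M_B = 1767/7.167 = 246.6 kN·m (hogging).
Span AB, ΣM about A with M_B applied at B: R_B^{AB}·10 = 1164 + 246.6, so R_B^{AB} = 141.1 kN and R_A = 145.5 − 141.1 = 4.439 kN.
Span BC, ΣM about C: R_B^{BC}·11.5 = 1177 + 246.6, so R_B^{BC} = 123.8 kN and R_C = 153.5 − 123.8 = 29.7 kN.
R_B = 141.1 + 123.8 = 264.9 kN.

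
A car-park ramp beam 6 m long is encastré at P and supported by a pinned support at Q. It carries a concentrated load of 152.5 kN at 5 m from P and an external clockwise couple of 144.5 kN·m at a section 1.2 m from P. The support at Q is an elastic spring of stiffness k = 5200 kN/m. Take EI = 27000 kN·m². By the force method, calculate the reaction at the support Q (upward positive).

R_Q = 119.1 kN

Release the roller at Q. Primary structure: cantilever fixed at P.
Free-end deflection of the primary structure under the applied loading (downward +):
  point load 152.5 at a = 5: Pa²(3L − a)/(6EI) = 8260/EI
  clockwise couple 144.5 at a = 1.2: M₀a(2L − a)/(2EI) = 936.4/EI
  δ_0 = 9197/EI
Tip deflection under a unit load at Q: L³/(3EI) = 72/EI.
With EI = 27000 kN·m²: δ_0 = 0.34062 m and δ_{QQ} = 0.002667 m/kN.
Compatibility — the spring shortens by R_Q/k under the reaction it provides: δ_0 − R_Q·δ_{QQ} = R_Q/k. With 1/k = 0.000192 m/kN, R_Q = δ_0 / (δ_{QQ} + 1/k) = 0.34062 / (0.002667 + 0.000192) = 119.1 kN.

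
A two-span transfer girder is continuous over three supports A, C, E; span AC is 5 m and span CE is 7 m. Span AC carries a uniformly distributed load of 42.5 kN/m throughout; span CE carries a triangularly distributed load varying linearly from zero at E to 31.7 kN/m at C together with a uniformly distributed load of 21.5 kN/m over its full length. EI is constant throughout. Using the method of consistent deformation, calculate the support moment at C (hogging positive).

M_C = 192.6 kN·m

Release continuity at C by inserting a hinge; the redundant is the internal moment M_C. The primary structure is two simply-supported spans AC and CE.
End slopes at the hinge C, treating each span as simply supported:
  span AC: UDL 42.5: wL³/(24EI) = 221.4/EI
  span CE: triangular load, peak 31.7: w₀L³/(45EI) = 241.6/EI
  span CE: UDL 21.5: wL³/(24EI) = 307.3/EI
  relative rotation θ_0 = (221.4 + 548.9)/EI = 770.2/EI
A unit hogging moment at C produces rotation L₁/(3EI) + L₂/(3EI) = 4/EI.
Slope continuity at C: θ_0 = M_C·4/EI, so M_C = 770.2/4 = 192.6 kN·m (hogging).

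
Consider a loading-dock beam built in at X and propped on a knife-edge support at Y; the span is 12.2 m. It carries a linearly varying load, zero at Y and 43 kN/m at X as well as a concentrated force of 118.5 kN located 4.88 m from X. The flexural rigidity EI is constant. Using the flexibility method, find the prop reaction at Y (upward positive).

R_Y = 77.11 kN

Choose R_Y as the redundant. The primary structure is the cantilever fixed at X.
Downward deflection at the released point Y due to the loads:
  triangular load, peak 43 at the fixed end: w₀L⁴/(30EI) = 31753/EI
  point load 118.5 at a = 4.88: Pa²(3L − a)/(6EI) = 14919/EI
  δ_0 = 46672/EI
Tip deflection under a unit load at Y: L³/(3EI) = 605.3/EI.
The prop prevents deflection at Y: R_Y = δ_0/δ_{YY} = 46672/605.3 = 77.11 kN.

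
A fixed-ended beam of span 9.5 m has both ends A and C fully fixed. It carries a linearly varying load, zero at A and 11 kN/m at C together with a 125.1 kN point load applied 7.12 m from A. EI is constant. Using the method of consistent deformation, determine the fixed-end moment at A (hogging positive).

M_A = 89 kN·m

Take the two fixed-end moments M_A, M_C as redundants; the released structure is the simple span AC.
End rotations of the released simple span under the applied load (×1/EI):
  at A: triangular load, peak 11: 7w₀L³/(360EI) = 183.4/EI
  at C: triangular load, peak 11: w₀L³/(45EI) = 209.6/EI
  at A: point load 125.1 at a = 7.12: Pab(L + b)/(6LEI) = 441.8/EI
  at C: point load 125.1 at a = 7.12: Pab(L + a)/(6LEI) = 618.1/EI
  θ_A0 = 625.2/EI,  θ_C0 = 827.7/EI
Flexibility coefficients: a unit moment at one end gives L/(3EI) there and L/(6EI) at the far end, so f₁₁ = f₂₂ = 3.167/EI and f₁₂ = f₂₁ = 1.583/EI.
Compatibility — zero rotation at each built-in end:
  3.167 M_A + 1.583 M_C = 625.2
  1.583 M_A + 3.167 M_C = 827.7
Solving the pair gives M_A = 89 kN·m and M_C = 216.9 kN·m (hogging).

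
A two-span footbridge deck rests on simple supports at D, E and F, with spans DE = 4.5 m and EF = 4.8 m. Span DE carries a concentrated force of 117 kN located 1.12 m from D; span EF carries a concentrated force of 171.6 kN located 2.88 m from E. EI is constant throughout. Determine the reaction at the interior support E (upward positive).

R_E = 141.3 kN

Insert a hinge at E; M_E is the redundant, and each span becomes simply supported.
End slopes at the hinge E, treating each span as simply supported:
  span DE: point load 117 at a = 1.12: Pab(L + a)/(6LEI) = 92.19/EI
  span EF: point load 171.6 at a = 2.88: Pab(L + b)/(6LEI) = 221.4/EI
  relative rotation θ_0 = (92.19 + 221.4)/EI = 313.6/EI
A unit hogging moment at E produces rotation L₁/(3EI) + L₂/(3EI) = 3.1/EI.
Slope continuity at E: θ_0 = M_E·3.1/EI, so M_E = 313.6/3.1 = 101.2 kN·m (hogging).
Span DE, ΣM about D with M_E applied at E: R_E^{DE}·4.5 = 131 + 101.2, so R_E^{DE} = 51.6 kN and R_D = 117 − 51.6 = 65.4 kN.
Span EF, ΣM about F: R_E^{EF}·4.8 = 329.5 + 101.2, so R_E^{EF} = 89.72 kN and R_F = 171.6 − 89.72 = 81.88 kN.
R_E = 51.6 + 89.72 = 141.3 kN.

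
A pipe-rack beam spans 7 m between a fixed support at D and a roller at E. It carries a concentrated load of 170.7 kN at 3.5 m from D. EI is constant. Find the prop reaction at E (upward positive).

R_E = 53.34 kN

Take the reaction at E as the redundant and release it; the primary structure is a cantilever fixed at D.
Free-end deflection of the primary structure under the applied loading (downward +):
  point load 170.7 at a = 3.5: Pa²(3L − a)/(6EI) = 6099/EI
Tip deflection under a unit load at E: L³/(3EI) = 114.3/EI.
The prop prevents deflection at E: R_E = δ_0/δ_{EE} = 6099/114.3 = 53.34 kN.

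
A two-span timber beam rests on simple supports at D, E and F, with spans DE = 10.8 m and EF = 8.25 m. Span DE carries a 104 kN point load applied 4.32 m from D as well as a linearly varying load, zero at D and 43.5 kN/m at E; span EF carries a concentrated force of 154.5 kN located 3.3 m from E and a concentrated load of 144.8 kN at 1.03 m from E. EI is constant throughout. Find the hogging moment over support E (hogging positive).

M_E = 457.7 kN·m

Insert a hinge at E; M_E is the redundant, and each span becomes simply supported.
Rotations at E on the released spans (each span's end-slope, ×1/EI):
  span DE: point load 104 at a = 4.32: Pab(L + a)/(6LEI) = 679.3/EI
  span DE: triangular load, peak 43.5: w₀L³/(45EI) = 1218/EI
  span EF: point load 154.5 at a = 3.3: Pab(L + b)/(6LEI) = 673/EI
  span EF: point load 144.8 at a = 1.03: Pab(L + b)/(6LEI) = 336.5/EI
  relative rotation θ_0 = (1897 + 1010)/EI = 2907/EI
A unit hogging moment at E produces rotation L₁/(3EI) + L₂/(3EI) = 6.35/EI.
Compatibility: M_E·(L₁+L₂)/(3EI) = θ_0, giving M_E = 457.7 kN·m (hogging).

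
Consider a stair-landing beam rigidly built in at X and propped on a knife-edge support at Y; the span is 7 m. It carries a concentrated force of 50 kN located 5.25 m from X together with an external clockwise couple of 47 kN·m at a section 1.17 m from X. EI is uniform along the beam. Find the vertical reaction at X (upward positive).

Choose R_Y as the redundant. The primary structure is the cantilever fixed at X.
Primary-structure tip deflection at Y by superposition:
  point load 50 at a = 5.25: Pa²(3L − a)/(6EI) = 3618/EI
  clockwise couple 47 at a = 1.17: M₀a(2L − a)/(2EI) = 352.8/EI
  δ_0 = 3970/EI
Tip deflection under a unit load at Y: L³/(3EI) = 114.3/EI.
Compatibility at Y: δ_0 − R_Y·δ_{YY} = 0, so R_Y = 3970/114.3 = 34.73 kN.
Vertical equilibrium: R_X = ΣP − R_Y = 50 − 34.73 = 15.27 kN.

R_X = 15.27 kN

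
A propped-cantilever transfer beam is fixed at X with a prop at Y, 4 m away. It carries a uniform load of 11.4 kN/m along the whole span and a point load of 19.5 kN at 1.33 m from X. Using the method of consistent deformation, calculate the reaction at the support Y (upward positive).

R_Y = 19.98 kN

Choose R_Y as the redundant. The primary structure is the cantilever fixed at X.
Deflection at Y on the released cantilever, summing each load's contribution:
  UDL 11.4: wL⁴/(8EI) = 364.8/EI
  point load 19.5 at a = 1.33: Pa²(3L − a)/(6EI) = 61.34/EI
  δ_0 = 426.1/EI
Tip deflection under a unit load at Y: L³/(3EI) = 21.33/EI.
Compatibility at Y: δ_0 − R_Y·δ_{YY} = 0, so R_Y = 426.1/21.33 = 19.98 kN.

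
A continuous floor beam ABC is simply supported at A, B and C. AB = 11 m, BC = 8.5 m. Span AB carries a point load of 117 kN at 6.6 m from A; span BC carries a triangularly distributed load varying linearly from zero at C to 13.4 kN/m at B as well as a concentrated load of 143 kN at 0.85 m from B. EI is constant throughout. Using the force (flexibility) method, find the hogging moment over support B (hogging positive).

M_B = 212.8 kN·m

Insert a hinge at B; M_B is the redundant, and each span becomes simply supported.
Rotations at B on the released spans (each span's end-slope, ×1/EI):
  span AB: point load 117 at a = 6.6: Pab(L + a)/(6LEI) = 906/EI
  span BC: triangular load, peak 13.4: w₀L³/(45EI) = 182.9/EI
  span BC: point load 143 at a = 0.85: Pab(L + b)/(6LEI) = 294.5/EI
  relative rotation θ_0 = (906 + 477.3)/EI = 1383/EI
A unit hogging moment at B produces rotation L₁/(3EI) + L₂/(3EI) = 6.5/EI.
Slope continuity at B: θ_0 = M_B·6.5/EI, so M_B = 1383/6.5 = 212.8 kN·m (hogging).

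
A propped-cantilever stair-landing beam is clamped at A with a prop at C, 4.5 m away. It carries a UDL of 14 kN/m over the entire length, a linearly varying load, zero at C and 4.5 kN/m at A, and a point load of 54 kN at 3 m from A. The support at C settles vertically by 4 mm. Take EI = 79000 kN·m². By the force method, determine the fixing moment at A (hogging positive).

Choose R_C as the redundant. The primary structure is the cantilever fixed at A.
Deflection at C on the released cantilever, summing each load's contribution:
  UDL 14: wL⁴/(8EI) = 717.6/EI
  triangular load, peak 4.5 at the fixed end: w₀L⁴/(30EI) = 61.51/EI
  point load 54 at a = 3: Pa²(3L − a)/(6EI) = 850.5/EI
  δ_0 = 1630/EI
Tip deflection under a unit load at C: L³/(3EI) = 30.38/EI.
With EI = 79000 kN·m²: δ_0 = 0.020628 m and δ_{CC} = 0.000384 m/kN.
Compatibility — the beam at C must follow the support down by 0.004 m: δ_0 − R_C·δ_{CC} = 0.004, so R_C = (0.020628 − 0.004)/0.000384 = 43.25 kN.
Moment equilibrium about A: M_A = Σ(load moments about A) − R_C·L = 318.9 − 43.25×4.5 = 124.3 kN·m.

M_A = 124.3 kN·m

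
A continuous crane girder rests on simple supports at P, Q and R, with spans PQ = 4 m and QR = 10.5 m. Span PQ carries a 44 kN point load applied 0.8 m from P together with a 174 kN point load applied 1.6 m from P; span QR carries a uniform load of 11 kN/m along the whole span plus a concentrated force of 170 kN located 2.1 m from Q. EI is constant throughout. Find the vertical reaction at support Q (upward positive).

R_Q = 387.1 kN

Take M_Q as the redundant. Released structure: two simple spans PQ and QR with a hinge at Q.
Discontinuity in slope at Q on the released structure — sum the simple-span end rotations:
  span PQ: point load 44 at a = 0.8: Pab(L + a)/(6LEI) = 22.53/EI
  span PQ: point load 174 at a = 1.6: Pab(L + a)/(6LEI) = 155.9/EI
  span QR: UDL 11: wL³/(24EI) = 530.6/EI
  span QR: point load 170 at a = 2.1: Pab(L + b)/(6LEI) = 899.6/EI
  relative rotation θ_0 = (178.4 + 1430)/EI = 1609/EI
A unit hogging moment at Q produces rotation L₁/(3EI) + L₂/(3EI) = 4.833/EI.
Compatibility: M_Q·(L₁+L₂)/(3EI) = θ_0, giving M_Q = 332.8 kN·m (hogging).
Span PQ, ΣM about P with M_Q applied at Q: R_Q^{PQ}·4 = 313.6 + 332.8, so R_Q^{PQ} = 161.6 kN and R_P = 218 − 161.6 = 56.39 kN.
Span QR, ΣM about R: R_Q^{QR}·10.5 = 2034 + 332.8, so R_Q^{QR} = 225.4 kN and R_R = 285.5 − 225.4 = 60.05 kN.
R_Q = 161.6 + 225.4 = 387.1 kN.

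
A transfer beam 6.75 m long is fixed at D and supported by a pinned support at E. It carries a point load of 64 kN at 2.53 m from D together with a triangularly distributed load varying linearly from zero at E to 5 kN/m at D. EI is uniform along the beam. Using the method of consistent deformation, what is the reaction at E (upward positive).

R_E = 15.18 kN

Take the reaction at E as the redundant and release it; the primary structure is a cantilever fixed at D.
Deflection at E on the released cantilever, summing each load's contribution:
  point load 64 at a = 2.53: Pa²(3L − a)/(6EI) = 1210/EI
  triangular load, peak 5 at the fixed end: w₀L⁴/(30EI) = 346/EI
  δ_0 = 1556/EI
Flexibility coefficient — unit upward force at E: δ_{EE} = L³/(3EI) = 102.5/EI.
Compatibility at E: δ_0 − R_E·δ_{EE} = 0, so R_E = 1556/102.5 = 15.18 kN.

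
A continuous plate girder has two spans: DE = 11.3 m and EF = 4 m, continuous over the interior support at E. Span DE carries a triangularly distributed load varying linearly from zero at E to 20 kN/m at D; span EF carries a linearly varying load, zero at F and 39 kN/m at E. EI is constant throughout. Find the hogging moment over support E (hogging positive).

M_E = 120.9 kN·m

Release continuity at E by inserting a hinge; the redundant is the internal moment M_E. The primary structure is two simply-supported spans DE and EF.
Discontinuity in slope at E on the released structure — sum the simple-span end rotations:
  span DE: triangular load, peak 20: 7w₀L³/(360EI) = 561.1/EI
  span EF: triangular load, peak 39: w₀L³/(45EI) = 55.47/EI
  relative rotation θ_0 = (561.1 + 55.47)/EI = 616.6/EI
A unit hogging moment at E produces rotation L₁/(3EI) + L₂/(3EI) = 5.1/EI.
Slope continuity at E: θ_0 = M_E·5.1/EI, so M_E = 616.6/5.1 = 120.9 kN·m (hogging).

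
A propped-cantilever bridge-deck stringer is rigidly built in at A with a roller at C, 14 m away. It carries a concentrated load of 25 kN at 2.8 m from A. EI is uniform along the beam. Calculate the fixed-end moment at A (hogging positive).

M_A = 50.4 kN·m

Release the roller at C. Primary structure: cantilever fixed at A.
Primary-structure tip deflection at C by superposition:
  point load 25 at a = 2.8: Pa²(3L − a)/(6EI) = 1281/EI
Flexibility coefficient — unit upward force at C: δ_{CC} = L³/(3EI) = 914.7/EI.
Compatibility at C: δ_0 − R_C·δ_{CC} = 0, so R_C = 1281/914.7 = 1.4 kN.
Moment equilibrium about A: M_A = Σ(load moments about A) − R_C·L = 70 − 1.4×14 = 50.4 kN·m.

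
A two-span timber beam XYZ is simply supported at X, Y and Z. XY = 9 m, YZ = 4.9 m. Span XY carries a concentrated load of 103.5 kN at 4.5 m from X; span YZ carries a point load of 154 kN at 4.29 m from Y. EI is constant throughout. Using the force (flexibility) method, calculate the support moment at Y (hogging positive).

Insert a hinge at Y; M_Y is the redundant, and each span becomes simply supported.
End slopes at the hinge Y, treating each span as simply supported:
  span XY: point load 103.5 at a = 4.5: Pab(L + a)/(6LEI) = 524/EI
  span YZ: point load 154 at a = 4.29: Pab(L + b)/(6LEI) = 75.53/EI
  relative rotation θ_0 = (524 + 75.53)/EI = 599.5/EI
A unit hogging moment at Y produces rotation L₁/(3EI) + L₂/(3EI) = 4.633/EI.
Slope continuity at Y: θ_0 = M_Y·4.633/EI, so M_Y = 599.5/4.633 = 129.4 kN·m (hogging).

M_Y = 129.4 kN·m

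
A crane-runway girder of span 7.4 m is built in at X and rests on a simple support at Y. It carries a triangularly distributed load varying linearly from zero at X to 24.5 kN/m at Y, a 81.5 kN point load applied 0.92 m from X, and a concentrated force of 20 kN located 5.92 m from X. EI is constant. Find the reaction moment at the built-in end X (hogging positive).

Remove the prop at Y; the released (primary) structure is a cantilever built in at X.
Deflection at Y on the released cantilever, summing each load's contribution:
  triangular load, peak 24.5 at the free end: 11w₀L⁴/(120EI) = 6734/EI
  point load 81.5 at a = 0.92: Pa²(3L − a)/(6EI) = 244.7/EI
  point load 20 at a = 5.92: Pa²(3L − a)/(6EI) = 1902/EI
  δ_0 = 8881/EI
Tip deflection under a unit load at Y: L³/(3EI) = 135.1/EI.
Compatibility at Y: δ_0 − R_Y·δ_{YY} = 0, so R_Y = 8881/135.1 = 65.75 kN.
Moment equilibrium about X: M_X = Σ(load moments about X) − R_Y·L = 640.6 − 65.75×7.4 = 154 kN·m.

M_X = 154 kN·m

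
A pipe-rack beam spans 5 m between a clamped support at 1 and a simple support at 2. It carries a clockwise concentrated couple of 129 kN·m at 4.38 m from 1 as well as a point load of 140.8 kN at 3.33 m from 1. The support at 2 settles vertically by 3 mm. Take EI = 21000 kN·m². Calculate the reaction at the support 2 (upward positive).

Release the roller at 2. Primary structure: cantilever fixed at 1.
Deflection at 2 on the released cantilever, summing each load's contribution:
  clockwise couple 129 at a = 4.38: M₀a(2L − a)/(2EI) = 1588/EI
  point load 140.8 at a = 3.33: Pa²(3L − a)/(6EI) = 3037/EI
  δ_0 = 4624/EI
Flexibility coefficient — unit upward force at 2: δ_{22} = L³/(3EI) = 41.67/EI.
With EI = 21000 kN·m²: δ_0 = 0.22021 m and δ_{22} = 0.001984 m/kN.
Compatibility — the beam at 2 must follow the support down by 0.003 m: δ_0 − R_2·δ_{22} = 0.003, so R_2 = (0.22021 − 0.003)/0.001984 = 109.5 kN.

R_2 = 109.5 kN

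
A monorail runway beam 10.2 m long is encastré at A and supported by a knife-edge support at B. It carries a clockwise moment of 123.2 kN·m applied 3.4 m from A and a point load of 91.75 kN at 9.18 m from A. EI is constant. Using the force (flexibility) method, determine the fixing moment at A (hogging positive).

Release the roller at B. Primary structure: cantilever fixed at A.
Deflection at B on the released cantilever, summing each load's contribution:
  clockwise couple 123.2 at a = 3.4: M₀a(2L − a)/(2EI) = 3560/EI
  point load 91.75 at a = 9.18: Pa²(3L − a)/(6EI) = 27603/EI
  δ_0 = 31164/EI
Flexibility coefficient — unit upward force at B: δ_{BB} = L³/(3EI) = 353.7/EI.
Compatibility at B: δ_0 − R_B·δ_{BB} = 0, so R_B = 31164/353.7 = 88.1 kN.
Moment equilibrium about A: M_A = Σ(load moments about A) − R_B·L = 965.5 − 88.1×10.2 = 66.86 kN·m.

M_A = 66.86 kN·m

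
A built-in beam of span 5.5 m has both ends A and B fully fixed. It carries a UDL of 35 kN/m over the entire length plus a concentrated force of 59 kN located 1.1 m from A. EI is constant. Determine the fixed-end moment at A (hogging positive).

M_A = 129.8 kN·m

Take the two fixed-end moments M_A, M_B as redundants; the released structure is the simple span AB.
End rotations of the released simple span under the applied load (×1/EI):
  at A: UDL 35: wL³/(24EI) = 242.6/EI
  at B: UDL 35: wL³/(24EI) = 242.6/EI
  at A: point load 59 at a = 1.1: Pab(L + b)/(6LEI) = 85.67/EI
  at B: point load 59 at a = 1.1: Pab(L + a)/(6LEI) = 57.11/EI
  θ_A0 = 328.3/EI,  θ_B0 = 299.7/EI
Flexibility coefficients: a unit moment at one end gives L/(3EI) there and L/(6EI) at the far end, so f₁₁ = f₂₂ = 1.833/EI and f₁₂ = f₂₁ = 0.9167/EI.
Compatibility — zero rotation at each built-in end:
  1.833 M_A + 0.9167 M_B = 328.3
  0.9167 M_A + 1.833 M_B = 299.7
Solving the pair gives M_A = 129.8 kN·m and M_B = 98.61 kN·m (hogging).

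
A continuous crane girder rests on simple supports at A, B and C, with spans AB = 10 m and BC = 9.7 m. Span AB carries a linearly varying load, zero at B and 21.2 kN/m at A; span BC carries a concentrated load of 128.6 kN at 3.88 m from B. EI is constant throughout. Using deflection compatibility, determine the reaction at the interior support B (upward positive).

R_B = 149.2 kN

Take M_B as the redundant. Released structure: two simple spans AB and BC with a hinge at B.
End slopes at the hinge B, treating each span as simply supported:
  span AB: triangular load, peak 21.2: 7w₀L³/(360EI) = 412.2/EI
  span BC: point load 128.6 at a = 3.88: Pab(L + b)/(6LEI) = 774.4/EI
  relative rotation θ_0 = (412.2 + 774.4)/EI = 1187/EI
A unit hogging moment at B produces rotation L₁/(3EI) + L₂/(3EI) = 6.567/EI.
Compatibility: M_B·(L₁+L₂)/(3EI) = θ_0, giving M_B = 180.7 kN·m (hogging).
Span AB, ΣM about A with M_B applied at B: R_B^{AB}·10 = 353.3 + 180.7, so R_B^{AB} = 53.4 kN and R_A = 106 − 53.4 = 52.6 kN.
Span BC, ΣM about C: R_B^{BC}·9.7 = 748.5 + 180.7, so R_B^{BC} = 95.79 kN and R_C = 128.6 − 95.79 = 32.81 kN.
R_B = 53.4 + 95.79 = 149.2 kN.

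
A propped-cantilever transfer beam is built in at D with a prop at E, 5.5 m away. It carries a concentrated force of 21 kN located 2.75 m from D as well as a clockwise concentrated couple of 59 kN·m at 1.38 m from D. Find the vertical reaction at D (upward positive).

Take the reaction at E as the redundant and release it; the primary structure is a cantilever fixed at D.
Downward deflection at the released point E due to the loads:
  point load 21 at a = 2.75: Pa²(3L − a)/(6EI) = 363.9/EI
  clockwise couple 59 at a = 1.38: M₀a(2L − a)/(2EI) = 391.6/EI
  δ_0 = 755.6/EI
Flexibility coefficient — unit upward force at E: δ_{EE} = L³/(3EI) = 55.46/EI.
The prop prevents deflection at E: R_E = δ_0/δ_{EE} = 755.6/55.46 = 13.62 kN.
Vertical equilibrium: R_D = ΣP − R_E = 21 − 13.62 = 7.376 kN.

R_D = 7.376 kN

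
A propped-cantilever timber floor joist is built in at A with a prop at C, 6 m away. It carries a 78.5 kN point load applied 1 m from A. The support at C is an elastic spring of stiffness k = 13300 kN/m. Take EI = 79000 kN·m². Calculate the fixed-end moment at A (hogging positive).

Release the roller at C. Primary structure: cantilever fixed at A.
Downward deflection at the released point C due to the loads:
  point load 78.5 at a = 1: Pa²(3L − a)/(6EI) = 222.4/EI
Tip deflection under a unit load at C: L³/(3EI) = 72/EI.
With EI = 79000 kN·m²: δ_0 = 0.002815 m and δ_{CC} = 0.000911 m/kN.
Compatibility — the spring shortens by R_C/k under the reaction it provides: δ_0 − R_C·δ_{CC} = R_C/k. With 1/k = 0.000075 m/kN, R_C = δ_0 / (δ_{CC} + 1/k) = 0.002815 / (0.000911 + 0.000075) = 2.854 kN.
Moment equilibrium about A: M_A = Σ(load moments about A) − R_C·L = 78.5 − 2.854×6 = 61.38 kN·m.

M_A = 61.38 kN·m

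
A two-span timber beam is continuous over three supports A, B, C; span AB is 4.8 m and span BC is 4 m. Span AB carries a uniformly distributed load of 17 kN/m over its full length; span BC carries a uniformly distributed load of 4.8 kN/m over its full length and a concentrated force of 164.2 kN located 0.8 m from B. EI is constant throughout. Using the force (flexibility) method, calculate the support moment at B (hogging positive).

Take M_B as the redundant. Released structure: two simple spans AB and BC with a hinge at B.
End slopes at the hinge B, treating each span as simply supported:
  span AB: UDL 17: wL³/(24EI) = 78.34/EI
  span BC: UDL 4.8: wL³/(24EI) = 12.8/EI
  span BC: point load 164.2 at a = 0.8: Pab(L + b)/(6LEI) = 126.1/EI
  relative rotation θ_0 = (78.34 + 138.9)/EI = 217.2/EI
A unit hogging moment at B produces rotation L₁/(3EI) + L₂/(3EI) = 2.933/EI.
Slope continuity at B: θ_0 = M_B·2.933/EI, so M_B = 217.2/2.933 = 74.06 kN·m (hogging).

M_B = 74.06 kN·m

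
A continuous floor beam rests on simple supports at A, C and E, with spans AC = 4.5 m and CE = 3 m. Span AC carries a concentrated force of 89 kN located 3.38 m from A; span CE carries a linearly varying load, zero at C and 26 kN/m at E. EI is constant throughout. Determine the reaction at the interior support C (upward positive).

Take M_C as the redundant. Released structure: two simple spans AC and CE with a hinge at C.
End slopes at the hinge C, treating each span as simply supported:
  span AC: point load 89 at a = 3.38: Pab(L + a)/(6LEI) = 98.33/EI
  span CE: triangular load, peak 26: 7w₀L³/(360EI) = 13.65/EI
  relative rotation θ_0 = (98.33 + 13.65)/EI = 112/EI
A unit hogging moment at C produces rotation L₁/(3EI) + L₂/(3EI) = 2.5/EI.
Compatibility: M_C·(L₁+L₂)/(3EI) = θ_0, giving M_C = 44.79 kN·m (hogging).
Span AC, ΣM about A with M_C applied at C: R_C^{AC}·4.5 = 300.8 + 44.79, so R_C^{AC} = 76.8 kN and R_A = 89 − 76.8 = 12.2 kN.
Span CE, ΣM about E: R_C^{CE}·3 = 39 + 44.79, so R_C^{CE} = 27.93 kN and R_E = 39 − 27.93 = 11.07 kN.
R_C = 76.8 + 27.93 = 104.7 kN.

R_C = 104.7 kN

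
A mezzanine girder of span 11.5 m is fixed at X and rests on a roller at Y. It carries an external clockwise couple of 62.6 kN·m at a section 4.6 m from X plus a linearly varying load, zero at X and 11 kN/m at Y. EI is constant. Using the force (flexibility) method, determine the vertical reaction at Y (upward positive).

R_Y = 40.01 kN

Choose R_Y as the redundant. The primary structure is the cantilever fixed at X.
Primary-structure tip deflection at Y by superposition:
  clockwise couple 62.6 at a = 4.6: M₀a(2L − a)/(2EI) = 2649/EI
  triangular load, peak 11 at the free end: 11w₀L⁴/(120EI) = 17636/EI
  δ_0 = 20285/EI
Flexibility coefficient — unit upward force at Y: δ_{YY} = L³/(3EI) = 507/EI.
The prop prevents deflection at Y: R_Y = δ_0/δ_{YY} = 20285/507 = 40.01 kN.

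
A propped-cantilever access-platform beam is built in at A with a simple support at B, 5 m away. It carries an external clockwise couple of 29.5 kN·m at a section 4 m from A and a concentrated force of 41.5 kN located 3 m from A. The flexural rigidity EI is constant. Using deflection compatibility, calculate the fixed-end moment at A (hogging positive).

Choose R_B as the redundant. The primary structure is the cantilever fixed at A.
Downward deflection at the released point B due to the loads:
  clockwise couple 29.5 at a = 4: M₀a(2L − a)/(2EI) = 354/EI
  point load 41.5 at a = 3: Pa²(3L − a)/(6EI) = 747/EI
  δ_0 = 1101/EI
Flexibility coefficient — unit upward force at B: δ_{BB} = L³/(3EI) = 41.67/EI.
Compatibility at B: δ_0 − R_B·δ_{BB} = 0, so R_B = 1101/41.67 = 26.42 kN.
Moment equilibrium about A: M_A = Σ(load moments about A) − R_B·L = 154 − 26.42×5 = 21.88 kN·m.

M_A = 21.88 kN·m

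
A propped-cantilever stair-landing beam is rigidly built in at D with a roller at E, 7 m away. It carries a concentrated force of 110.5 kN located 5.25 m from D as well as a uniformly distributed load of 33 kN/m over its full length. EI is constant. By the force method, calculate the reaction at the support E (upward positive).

Take the reaction at E as the redundant and release it; the primary structure is a cantilever fixed at D.
Free-end deflection of the primary structure under the applied loading (downward +):
  point load 110.5 at a = 5.25: Pa²(3L − a)/(6EI) = 7995/EI
  UDL 33: wL⁴/(8EI) = 9904/EI
  δ_0 = 17899/EI
Tip deflection under a unit load at E: L³/(3EI) = 114.3/EI.
Compatibility at E: δ_0 − R_E·δ_{EE} = 0, so R_E = 17899/114.3 = 156.6 kN.

R_E = 156.6 kN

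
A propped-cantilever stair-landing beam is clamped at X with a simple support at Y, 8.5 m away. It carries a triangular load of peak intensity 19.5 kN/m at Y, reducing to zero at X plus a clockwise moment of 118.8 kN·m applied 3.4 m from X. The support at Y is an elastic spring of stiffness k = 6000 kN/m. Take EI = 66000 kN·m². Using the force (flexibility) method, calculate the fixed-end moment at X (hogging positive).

M_X = 112.5 kN·m

Choose R_Y as the redundant. The primary structure is the cantilever fixed at X.
Downward deflection at the released point Y due to the loads:
  triangular load, peak 19.5 at the free end: 11w₀L⁴/(120EI) = 9331/EI
  clockwise couple 118.8 at a = 3.4: M₀a(2L − a)/(2EI) = 2747/EI
  δ_0 = 12078/EI
Flexibility coefficient — unit upward force at Y: δ_{YY} = L³/(3EI) = 204.7/EI.
With EI = 66000 kN·m²: δ_0 = 0.18299 m and δ_{YY} = 0.003102 m/kN.
Compatibility — the spring shortens by R_Y/k under the reaction it provides: δ_0 − R_Y·δ_{YY} = R_Y/k. With 1/k = 0.000167 m/kN, R_Y = δ_0 / (δ_{YY} + 1/k) = 0.18299 / (0.003102 + 0.000167) = 55.99 kN.
Moment equilibrium about X: M_X = Σ(load moments about X) − R_Y·L = 588.4 − 55.99×8.5 = 112.5 kN·m.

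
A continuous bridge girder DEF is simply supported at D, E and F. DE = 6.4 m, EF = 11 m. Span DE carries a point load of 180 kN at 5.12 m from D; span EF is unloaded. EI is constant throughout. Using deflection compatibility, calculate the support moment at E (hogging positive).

Insert a hinge at E; M_E is the redundant, and each span becomes simply supported.
End slopes at the hinge E, treating each span as simply supported:
  span DE: point load 180 at a = 5.12: Pab(L + a)/(6LEI) = 353.9/EI
  relative rotation θ_0 = (353.9 + 0)/EI = 353.9/EI
A unit hogging moment at E produces rotation L₁/(3EI) + L₂/(3EI) = 5.8/EI.
Slope continuity at E: θ_0 = M_E·5.8/EI, so M_E = 353.9/5.8 = 61.02 kN·m (hogging).

M_E = 61.02 kN·m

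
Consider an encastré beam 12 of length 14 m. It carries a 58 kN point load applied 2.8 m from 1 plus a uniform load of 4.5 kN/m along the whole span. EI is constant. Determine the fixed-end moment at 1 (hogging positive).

M_1 = 177.4 kN·m

Take the two fixed-end moments M_1, M_2 as redundants; the released structure is the simple span 12.
On the primary (simply-supported) span, the end slopes from the loading are:
  at 1: point load 58 at a = 2.8: Pab(L + b)/(6LEI) = 545.7/EI
  at 2: point load 58 at a = 2.8: Pab(L + a)/(6LEI) = 363.8/EI
  at 1: UDL 4.5: wL³/(24EI) = 514.5/EI
  at 2: UDL 4.5: wL³/(24EI) = 514.5/EI
  θ_10 = 1060/EI,  θ_20 = 878.3/EI
Flexibility coefficients: a unit moment at one end gives L/(3EI) there and L/(6EI) at the far end, so f₁₁ = f₂₂ = 4.667/EI and f₁₂ = f₂₁ = 2.333/EI.
Compatibility — zero rotation at each built-in end:
  4.667 M_1 + 2.333 M_2 = 1060
  2.333 M_1 + 4.667 M_2 = 878.3
Solving the pair gives M_1 = 177.4 kN·m and M_2 = 99.48 kN·m (hogging).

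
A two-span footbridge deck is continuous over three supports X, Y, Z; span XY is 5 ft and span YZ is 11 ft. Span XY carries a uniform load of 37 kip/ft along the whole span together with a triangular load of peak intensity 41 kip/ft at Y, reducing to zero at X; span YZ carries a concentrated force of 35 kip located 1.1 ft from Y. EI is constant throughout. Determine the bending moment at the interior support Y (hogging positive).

M_Y = 80.12 kip·ft

Take M_Y as the redundant. Released structure: two simple spans XY and YZ with a hinge at Y.
Rotations at Y on the released spans (each span's end-slope, ×1/EI):
  span XY: UDL 37: wL³/(24EI) = 192.7/EI
  span XY: triangular load, peak 41: w₀L³/(45EI) = 113.9/EI
  span YZ: point load 35 at a = 1.1: Pab(L + b)/(6LEI) = 120.7/EI
  relative rotation θ_0 = (306.6 + 120.7)/EI = 427.3/EI
A unit hogging moment at Y produces rotation L₁/(3EI) + L₂/(3EI) = 5.333/EI.
Slope continuity at Y: θ_0 = M_Y·5.333/EI, so M_Y = 427.3/5.333 = 80.12 kip·ft (hogging).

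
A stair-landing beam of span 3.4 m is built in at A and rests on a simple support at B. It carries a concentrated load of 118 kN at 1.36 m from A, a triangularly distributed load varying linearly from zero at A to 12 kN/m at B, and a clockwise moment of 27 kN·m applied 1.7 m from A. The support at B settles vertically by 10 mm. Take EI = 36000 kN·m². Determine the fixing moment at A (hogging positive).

M_A = 175.2 kN·m

Release the roller at B. Primary structure: cantilever fixed at A.
Downward deflection at the released point B due to the loads:
  point load 118 at a = 1.36: Pa²(3L − a)/(6EI) = 321.6/EI
  triangular load, peak 12 at the free end: 11w₀L⁴/(120EI) = 147/EI
  clockwise couple 27 at a = 1.7: M₀a(2L − a)/(2EI) = 117/EI
  δ_0 = 585.6/EI
Tip deflection under a unit load at B: L³/(3EI) = 13.1/EI.
With EI = 36000 kN·m²: δ_0 = 0.016267 m and δ_{BB} = 0.000364 m/kN.
Compatibility — the beam at B must follow the support down by 0.01 m: δ_0 − R_B·δ_{BB} = 0.01, so R_B = (0.016267 − 0.01)/0.000364 = 17.22 kN.
Moment equilibrium about A: M_A = Σ(load moments about A) − R_B·L = 233.7 − 17.22×3.4 = 175.2 kN·m.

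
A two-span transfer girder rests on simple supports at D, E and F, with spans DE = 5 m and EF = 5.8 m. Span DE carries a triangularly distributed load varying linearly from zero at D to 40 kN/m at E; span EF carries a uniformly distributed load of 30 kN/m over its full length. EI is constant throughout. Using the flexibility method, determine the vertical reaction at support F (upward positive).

R_F = 70 kN

Release continuity at E by inserting a hinge; the redundant is the internal moment M_E. The primary structure is two simply-supported spans DE and EF.
Rotations at E on the released spans (each span's end-slope, ×1/EI):
  span DE: triangular load, peak 40: w₀L³/(45EI) = 111.1/EI
  span EF: UDL 30: wL³/(24EI) = 243.9/EI
  relative rotation θ_0 = (111.1 + 243.9)/EI = 355/EI
A unit hogging moment at E produces rotation L₁/(3EI) + L₂/(3EI) = 3.6/EI.
Slope continuity at E: θ_0 = M_E·3.6/EI, so M_E = 355/3.6 = 98.61 kN·m (hogging).
Span EF, ΣM about F: R_E^{EF}·5.8 = 504.6 + 98.61, so R_E^{EF} = 104 kN and R_F = 174 − 104 = 70 kN.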